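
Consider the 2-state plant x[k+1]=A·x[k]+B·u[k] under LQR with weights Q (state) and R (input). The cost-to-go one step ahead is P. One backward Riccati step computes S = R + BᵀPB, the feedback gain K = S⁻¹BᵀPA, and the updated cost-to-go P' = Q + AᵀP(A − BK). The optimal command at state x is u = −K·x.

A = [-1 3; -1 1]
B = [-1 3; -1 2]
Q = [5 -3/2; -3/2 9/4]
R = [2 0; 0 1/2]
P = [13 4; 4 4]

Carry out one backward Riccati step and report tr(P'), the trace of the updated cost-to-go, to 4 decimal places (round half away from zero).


BᵀP = [-17.0000 -8.0000; 47.0000 20.0000]
S = R + BᵀPB = [2 0; 0 1/2] + [25.0000 -67.0000; -67.0000 181.0000] = [27.0000 -67.0000; -67.0000 181.5000]
BᵀPA = [25.0000 -59.0000; -67.0000 161.0000]
K = S⁻¹·BᵀPA = [0.1179 0.1908; -0.3256 0.9575]
A−BK = [0.0948 0.3183; -0.2309 -0.7242]
AᵀP(A−BK) = [0.2357 0.3815; 0.3815 2.1021]
P' = Q + AᵀP(A−BK) = [5.2357 -1.1185; -1.1185 4.3521]
tr(P') = 9.5878

9.5878


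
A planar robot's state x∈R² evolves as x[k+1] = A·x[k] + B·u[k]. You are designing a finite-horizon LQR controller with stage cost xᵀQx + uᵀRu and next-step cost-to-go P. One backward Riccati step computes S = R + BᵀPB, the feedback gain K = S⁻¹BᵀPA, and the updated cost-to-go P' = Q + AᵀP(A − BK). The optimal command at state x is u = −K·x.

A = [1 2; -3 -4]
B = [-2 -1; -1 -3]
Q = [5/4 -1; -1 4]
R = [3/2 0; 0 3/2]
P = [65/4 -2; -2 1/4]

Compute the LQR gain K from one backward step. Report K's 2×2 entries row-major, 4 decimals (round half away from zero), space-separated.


BᵀP = [-30.5000 3.7500; -10.2500 1.2500]
S = R + BᵀPB = [3/2 0; 0 3/2] + [57.2500 19.2500; 19.2500 6.5000] = [58.7500 19.2500; 19.2500 8.0000]
BᵀPA = [-41.7500 -76.0000; -14.0000 -25.5000]
K = S⁻¹·BᵀPA = [-0.6486 -1.1779; -0.1892 -0.3532]
A−BK = [-0.4865 -0.7090; -4.2162 -6.2376]
AᵀP(A−BK) = [0.7703 1.3784; 1.3784 2.4739]
P' = Q + AᵀP(A−BK) = [2.0203 0.3784; 0.3784 6.4739]
tr(P') = 8.4942

-0.6486 -1.1779 -0.1892 -0.3532


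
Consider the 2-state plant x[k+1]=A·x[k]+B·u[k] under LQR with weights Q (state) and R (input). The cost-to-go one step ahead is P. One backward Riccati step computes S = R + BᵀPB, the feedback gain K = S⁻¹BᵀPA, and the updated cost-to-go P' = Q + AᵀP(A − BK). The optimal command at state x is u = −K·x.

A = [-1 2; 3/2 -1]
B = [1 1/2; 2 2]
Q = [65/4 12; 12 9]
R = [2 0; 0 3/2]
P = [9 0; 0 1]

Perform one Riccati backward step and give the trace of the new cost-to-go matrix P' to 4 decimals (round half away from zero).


51.3466

BᵀP = [9.0000 2.0000; 4.5000 2.0000]
S = R + BᵀPB = [2 0; 0 3/2] + [13.0000 8.5000; 8.5000 6.2500] = [15.0000 8.5000; 8.5000 7.7500]
BᵀPA = [-6.0000 16.0000; -1.5000 7.0000]
K = S⁻¹·BᵀPA = [-0.7670 1.4659; 0.6477 -0.7045]
A−BK = [-0.5568 0.8864; 1.7386 -2.5227]
AᵀP(A−BK) = [7.6193 -11.7614; -11.7614 18.4773]
P' = Q + AᵀP(A−BK) = [23.8693 0.2386; 0.2386 27.4773]
tr(P') = 51.3466


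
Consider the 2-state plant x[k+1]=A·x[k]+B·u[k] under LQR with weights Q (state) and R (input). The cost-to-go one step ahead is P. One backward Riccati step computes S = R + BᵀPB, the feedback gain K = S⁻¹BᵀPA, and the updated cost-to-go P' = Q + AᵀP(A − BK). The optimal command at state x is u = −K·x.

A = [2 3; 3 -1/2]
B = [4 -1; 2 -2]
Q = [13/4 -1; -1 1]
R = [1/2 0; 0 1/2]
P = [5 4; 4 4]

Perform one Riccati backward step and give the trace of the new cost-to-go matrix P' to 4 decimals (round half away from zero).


5.8030

BᵀP = [28.0000 24.0000; -13.0000 -12.0000]
S = R + BᵀPB = [1/2 0; 0 1/2] + [160.0000 -76.0000; -76.0000 37.0000] = [160.5000 -76.0000; -76.0000 37.5000]
BᵀPA = [128.0000 72.0000; -62.0000 -33.0000]
K = S⁻¹·BᵀPA = [0.3625 0.7909; -0.9186 0.7230]
A−BK = [-0.3687 0.5592; 0.4377 -0.6359]
AᵀP(A−BK) = [0.6426 -0.4161; -0.4161 0.9104]
P' = Q + AᵀP(A−BK) = [3.8926 -1.4161; -1.4161 1.9104]
tr(P') = 5.8030


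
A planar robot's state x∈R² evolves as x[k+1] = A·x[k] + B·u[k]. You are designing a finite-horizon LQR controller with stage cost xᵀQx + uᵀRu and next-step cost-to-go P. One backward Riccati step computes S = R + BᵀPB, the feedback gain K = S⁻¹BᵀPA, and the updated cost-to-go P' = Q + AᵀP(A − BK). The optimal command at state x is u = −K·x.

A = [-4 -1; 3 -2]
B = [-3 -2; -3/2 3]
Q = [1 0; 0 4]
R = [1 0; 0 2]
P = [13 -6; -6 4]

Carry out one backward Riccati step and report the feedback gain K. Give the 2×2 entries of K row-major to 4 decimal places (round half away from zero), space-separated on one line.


BᵀP = [-30.0000 12.0000; -44.0000 24.0000]
S = R + BᵀPB = [1 0; 0 2] + [72.0000 96.0000; 96.0000 160.0000] = [73.0000 96.0000; 96.0000 162.0000]
BᵀPA = [156.0000 6.0000; 248.0000 -4.0000]
K = S⁻¹·BᵀPA = [0.5609 0.5195; 1.1985 -0.3326]
A−BK = [0.0797 -0.1065; 0.2460 -0.2230]
AᵀP(A−BK) = [3.2766 -0.5716; -0.5716 0.5525]
P' = Q + AᵀP(A−BK) = [4.2766 -0.5716; -0.5716 4.5525]
tr(P') = 8.8291

0.5609 0.5195 1.1985 -0.3326


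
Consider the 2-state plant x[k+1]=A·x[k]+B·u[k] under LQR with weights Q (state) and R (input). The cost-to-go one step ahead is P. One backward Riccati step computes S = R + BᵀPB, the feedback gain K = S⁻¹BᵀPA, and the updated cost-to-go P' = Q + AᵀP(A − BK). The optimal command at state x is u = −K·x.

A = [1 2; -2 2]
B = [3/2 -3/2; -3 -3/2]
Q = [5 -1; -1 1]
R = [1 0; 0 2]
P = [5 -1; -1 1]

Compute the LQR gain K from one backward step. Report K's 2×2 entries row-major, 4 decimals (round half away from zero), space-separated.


BᵀP = [10.5000 -4.5000; -6.0000 0.0000]
S = R + BᵀPB = [1 0; 0 2] + [29.2500 -9.0000; -9.0000 9.0000] = [30.2500 -9.0000; -9.0000 11.0000]
BᵀPA = [19.5000 12.0000; -6.0000 -12.0000]
K = S⁻¹·BᵀPA = [0.6375 0.0953; -0.0238 -1.0129]
A−BK = [0.0079 0.3376; -0.1231 0.7666]
AᵀP(A−BK) = [0.4250 0.0636; 0.0636 2.7011]
P' = Q + AᵀP(A−BK) = [5.4250 -0.9364; -0.9364 3.7011]
tr(P') = 9.1261

0.6375 0.0953 -0.0238 -1.0129


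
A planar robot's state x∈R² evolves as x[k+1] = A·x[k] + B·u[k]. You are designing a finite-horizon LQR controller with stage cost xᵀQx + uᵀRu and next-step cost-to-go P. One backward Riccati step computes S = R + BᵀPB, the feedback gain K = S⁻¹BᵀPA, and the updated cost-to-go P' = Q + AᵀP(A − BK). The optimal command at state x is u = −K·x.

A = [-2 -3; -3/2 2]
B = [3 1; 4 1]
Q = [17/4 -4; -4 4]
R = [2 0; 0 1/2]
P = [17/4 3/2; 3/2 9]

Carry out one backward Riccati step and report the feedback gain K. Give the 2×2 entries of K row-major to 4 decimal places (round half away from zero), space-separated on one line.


BᵀP = [18.7500 40.5000; 5.7500 10.5000]
S = R + BᵀPB = [2 0; 0 1/2] + [218.2500 59.2500; 59.2500 16.2500] = [220.2500 59.2500; 59.2500 16.7500]
BᵀPA = [-98.2500 24.7500; -27.2500 3.7500]
K = S⁻¹·BᵀPA = [-0.1742 1.0770; -1.0105 -3.5857]
A−BK = [-0.4668 -2.6452; 0.2075 1.2778]
AᵀP(A−BK) = [1.5941 7.3520; 7.3520 43.0413]
P' = Q + AᵀP(A−BK) = [5.8441 3.3520; 3.3520 47.0413]
tr(P') = 52.8854

-0.1742 1.0770 -1.0105 -3.5857


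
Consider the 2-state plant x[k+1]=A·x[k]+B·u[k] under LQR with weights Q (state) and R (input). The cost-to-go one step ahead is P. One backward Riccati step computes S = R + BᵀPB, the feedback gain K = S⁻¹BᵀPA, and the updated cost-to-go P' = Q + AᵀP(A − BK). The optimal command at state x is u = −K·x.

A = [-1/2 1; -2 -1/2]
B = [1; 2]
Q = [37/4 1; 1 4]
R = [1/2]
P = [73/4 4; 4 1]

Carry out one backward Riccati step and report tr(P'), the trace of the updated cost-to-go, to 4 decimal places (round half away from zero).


14.0718

BᵀP = [26.2500 6.0000]
S = R + BᵀPB = [1/2] + [38.2500] = [38.7500]
BᵀPA = [-25.1250 23.2500]
K = S⁻¹·BᵀPA = [-0.6484 0.6000]
A−BK = [0.1484 0.4000; -0.7032 -1.7000]
AᵀP(A−BK) = [0.2718 -0.0500; -0.0500 0.5500]
P' = Q + AᵀP(A−BK) = [9.5218 0.9500; 0.9500 4.5500]
tr(P') = 14.0718


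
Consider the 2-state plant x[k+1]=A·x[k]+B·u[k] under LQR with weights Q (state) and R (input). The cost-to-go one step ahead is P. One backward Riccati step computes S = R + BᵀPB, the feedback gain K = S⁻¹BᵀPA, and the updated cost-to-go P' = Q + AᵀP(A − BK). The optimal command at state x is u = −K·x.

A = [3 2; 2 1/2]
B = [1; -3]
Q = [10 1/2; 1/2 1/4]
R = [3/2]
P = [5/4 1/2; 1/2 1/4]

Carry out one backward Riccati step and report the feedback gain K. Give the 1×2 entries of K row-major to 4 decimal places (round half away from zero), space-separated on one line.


-0.6250 -0.3125

BᵀP = [-0.2500 -0.2500]
S = R + BᵀPB = [3/2] + [0.5000] = [2.0000]
BᵀPA = [-1.2500 -0.6250]
K = S⁻¹·BᵀPA = [-0.6250 -0.3125]
A−BK = [3.6250 2.3125; 0.1250 -0.4375]
AᵀP(A−BK) = [17.4688 10.1094; 10.1094 5.8672]
P' = Q + AᵀP(A−BK) = [27.4688 10.6094; 10.6094 6.1172]
tr(P') = 33.5859


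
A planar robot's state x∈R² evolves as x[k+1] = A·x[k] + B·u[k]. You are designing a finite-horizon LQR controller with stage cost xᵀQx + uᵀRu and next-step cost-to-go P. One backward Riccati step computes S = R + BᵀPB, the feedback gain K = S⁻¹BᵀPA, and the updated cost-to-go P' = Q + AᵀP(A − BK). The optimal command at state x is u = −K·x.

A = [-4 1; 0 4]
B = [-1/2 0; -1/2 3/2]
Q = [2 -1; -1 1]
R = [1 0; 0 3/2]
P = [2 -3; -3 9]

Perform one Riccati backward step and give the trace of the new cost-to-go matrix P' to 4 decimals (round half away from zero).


25.9935

BᵀP = [0.5000 -3.0000; -4.5000 13.5000]
S = R + BᵀPB = [1 0; 0 3/2] + [1.2500 -4.5000; -4.5000 20.2500] = [2.2500 -4.5000; -4.5000 21.7500]
BᵀPA = [-2.0000 -11.5000; 18.0000 49.5000]
K = S⁻¹·BᵀPA = [1.3072 -0.9542; 1.0980 2.0784]
A−BK = [-3.3464 0.5229; -0.9935 0.4052]
AᵀP(A−BK) = [14.8497 0.6797; 0.6797 8.1438]
P' = Q + AᵀP(A−BK) = [16.8497 -0.3203; -0.3203 9.1438]
tr(P') = 25.9935


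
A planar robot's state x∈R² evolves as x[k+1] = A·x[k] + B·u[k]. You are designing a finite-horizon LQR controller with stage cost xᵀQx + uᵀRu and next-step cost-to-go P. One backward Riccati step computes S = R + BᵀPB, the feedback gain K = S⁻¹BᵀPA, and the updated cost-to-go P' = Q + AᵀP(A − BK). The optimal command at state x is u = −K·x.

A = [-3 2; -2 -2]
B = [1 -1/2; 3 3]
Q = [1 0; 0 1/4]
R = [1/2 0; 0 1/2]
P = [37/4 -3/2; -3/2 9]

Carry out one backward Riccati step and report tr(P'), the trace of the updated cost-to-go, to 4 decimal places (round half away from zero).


6.8647

BᵀP = [4.7500 25.5000; -9.1250 27.7500]
S = R + BᵀPB = [1/2 0; 0 1/2] + [81.2500 74.1250; 74.1250 87.8125] = [81.7500 74.1250; 74.1250 88.3125]
BᵀPA = [-65.2500 -41.5000; -28.1250 -73.7500]
K = S⁻¹·BᵀPA = [-2.1319 1.0445; 1.4710 -1.7118]
A−BK = [-0.1326 0.0996; -0.0171 0.0019]
AᵀP(A−BK) = [3.5129 -2.4919; -2.4919 2.1018]
P' = Q + AᵀP(A−BK) = [4.5129 -2.4919; -2.4919 2.3518]
tr(P') = 6.8647


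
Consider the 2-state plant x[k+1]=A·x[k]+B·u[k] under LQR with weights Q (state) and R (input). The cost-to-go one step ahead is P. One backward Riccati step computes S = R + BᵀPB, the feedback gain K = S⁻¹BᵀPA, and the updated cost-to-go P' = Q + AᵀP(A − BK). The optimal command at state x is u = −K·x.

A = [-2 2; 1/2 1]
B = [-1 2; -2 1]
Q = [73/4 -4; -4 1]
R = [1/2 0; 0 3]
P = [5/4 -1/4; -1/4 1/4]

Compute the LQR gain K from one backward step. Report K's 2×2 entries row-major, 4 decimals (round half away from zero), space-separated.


BᵀP = [-0.7500 -0.2500; 2.2500 -0.2500]
S = R + BᵀPB = [1/2 0; 0 3] + [1.2500 -1.7500; -1.7500 4.2500] = [1.7500 -1.7500; -1.7500 7.2500]
BᵀPA = [1.3750 -1.7500; -4.6250 4.2500]
K = S⁻¹·BᵀPA = [0.1948 -0.5455; -0.5909 0.4545]
A−BK = [-0.6234 0.5455; 1.4805 -0.5455]
AᵀP(A−BK) = [2.5617 -1.7727; -1.7727 1.3636]
P' = Q + AᵀP(A−BK) = [20.8117 -5.7727; -5.7727 2.3636]
tr(P') = 23.1753

0.1948 -0.5455 -0.5909 0.4545


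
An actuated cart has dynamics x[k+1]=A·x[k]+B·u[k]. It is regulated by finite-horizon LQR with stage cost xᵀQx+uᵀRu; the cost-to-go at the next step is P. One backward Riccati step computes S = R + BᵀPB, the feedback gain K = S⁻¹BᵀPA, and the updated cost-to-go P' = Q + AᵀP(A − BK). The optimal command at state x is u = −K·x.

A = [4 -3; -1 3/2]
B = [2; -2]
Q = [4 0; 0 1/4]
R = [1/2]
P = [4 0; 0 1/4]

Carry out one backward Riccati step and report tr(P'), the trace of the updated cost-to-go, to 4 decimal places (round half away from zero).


9.7018

BᵀP = [8.0000 -0.5000]
S = R + BᵀPB = [1/2] + [17.0000] = [17.5000]
BᵀPA = [32.5000 -24.7500]
K = S⁻¹·BᵀPA = [1.8571 -1.4143]
A−BK = [0.2857 -0.1714; 2.7143 -1.3286]
AᵀP(A−BK) = [3.8929 -2.4107; -2.4107 1.5589]
P' = Q + AᵀP(A−BK) = [7.8929 -2.4107; -2.4107 1.8089]
tr(P') = 9.7018


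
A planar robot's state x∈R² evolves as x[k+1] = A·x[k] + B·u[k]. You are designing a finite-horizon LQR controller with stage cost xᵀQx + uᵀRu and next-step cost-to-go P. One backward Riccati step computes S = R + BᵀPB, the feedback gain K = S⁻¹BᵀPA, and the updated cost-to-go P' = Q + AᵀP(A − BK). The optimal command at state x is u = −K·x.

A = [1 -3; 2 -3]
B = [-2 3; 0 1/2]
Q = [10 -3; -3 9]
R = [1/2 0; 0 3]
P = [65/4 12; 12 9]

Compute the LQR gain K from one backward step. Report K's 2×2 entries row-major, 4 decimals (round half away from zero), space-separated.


-0.7874 1.6894 0.2642 -0.5374

BᵀP = [-32.5000 -24.0000; 54.7500 40.5000]
S = R + BᵀPB = [1/2 0; 0 3] + [65.0000 -109.5000; -109.5000 184.5000] = [65.5000 -109.5000; -109.5000 187.5000]
BᵀPA = [-80.5000 169.5000; 135.7500 -285.7500]
K = S⁻¹·BᵀPA = [-0.7874 1.6894; 0.2642 -0.5374]
A−BK = [-1.3673 1.9910; 1.8679 -2.7313]
AᵀP(A−BK) = [1.0048 -1.8025; -1.8025 3.3373]
P' = Q + AᵀP(A−BK) = [11.0048 -4.8025; -4.8025 12.3373]
tr(P') = 23.3421


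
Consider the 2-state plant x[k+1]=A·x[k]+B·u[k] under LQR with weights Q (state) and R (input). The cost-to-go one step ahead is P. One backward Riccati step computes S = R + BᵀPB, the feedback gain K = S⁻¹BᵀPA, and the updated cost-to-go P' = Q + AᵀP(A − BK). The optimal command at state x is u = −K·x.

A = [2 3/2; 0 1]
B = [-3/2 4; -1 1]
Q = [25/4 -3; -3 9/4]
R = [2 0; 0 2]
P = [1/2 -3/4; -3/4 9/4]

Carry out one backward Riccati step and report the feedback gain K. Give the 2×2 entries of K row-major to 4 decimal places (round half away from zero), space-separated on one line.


0.1540 -0.3157 0.4277 0.1232

BᵀP = [0.0000 -1.1250; 1.2500 -0.7500]
S = R + BᵀPB = [2 0; 0 2] + [1.1250 -1.1250; -1.1250 4.2500] = [3.1250 -1.1250; -1.1250 6.2500]
BᵀPA = [0.0000 -1.1250; 2.5000 1.1250]
K = S⁻¹·BᵀPA = [0.1540 -0.3157; 0.4277 0.1232]
A−BK = [0.5201 0.5338; -0.2737 0.5612]
AᵀP(A−BK) = [0.9307 -0.3080; -0.3080 0.6313]
P' = Q + AᵀP(A−BK) = [7.1807 -3.3080; -3.3080 2.8813]
tr(P') = 10.0620


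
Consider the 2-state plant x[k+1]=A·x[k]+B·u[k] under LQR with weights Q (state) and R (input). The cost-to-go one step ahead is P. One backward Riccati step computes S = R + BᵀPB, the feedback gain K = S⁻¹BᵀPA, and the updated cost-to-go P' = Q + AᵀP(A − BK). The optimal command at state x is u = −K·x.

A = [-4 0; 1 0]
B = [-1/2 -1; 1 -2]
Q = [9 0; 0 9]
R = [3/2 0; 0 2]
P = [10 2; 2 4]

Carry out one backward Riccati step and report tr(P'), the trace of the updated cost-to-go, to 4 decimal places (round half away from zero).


BᵀP = [-3.0000 3.0000; -14.0000 -10.0000]
S = R + BᵀPB = [3/2 0; 0 2] + [4.5000 -3.0000; -3.0000 34.0000] = [6.0000 -3.0000; -3.0000 36.0000]
BᵀPA = [15.0000 0.0000; 46.0000 0.0000]
K = S⁻¹·BᵀPA = [3.2754 0.0000; 1.5507 0.0000]
A−BK = [-0.8116 0.0000; 0.8261 0.0000]
AᵀP(A−BK) = [27.5362 0.0000; 0.0000 0.0000]
P' = Q + AᵀP(A−BK) = [36.5362 0.0000; 0.0000 9.0000]
tr(P') = 45.5362

45.5362


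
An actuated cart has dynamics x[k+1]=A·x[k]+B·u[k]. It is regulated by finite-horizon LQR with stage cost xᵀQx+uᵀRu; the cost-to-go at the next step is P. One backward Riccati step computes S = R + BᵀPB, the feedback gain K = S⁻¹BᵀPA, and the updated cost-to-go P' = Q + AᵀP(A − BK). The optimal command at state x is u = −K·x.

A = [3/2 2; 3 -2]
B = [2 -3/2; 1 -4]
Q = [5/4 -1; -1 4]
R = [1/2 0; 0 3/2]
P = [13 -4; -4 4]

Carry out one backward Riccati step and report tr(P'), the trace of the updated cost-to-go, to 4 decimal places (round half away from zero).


BᵀP = [22.0000 -4.0000; -3.5000 -10.0000]
S = R + BᵀPB = [1/2 0; 0 3/2] + [40.0000 -17.0000; -17.0000 45.2500] = [40.5000 -17.0000; -17.0000 46.7500]
BᵀPA = [21.0000 52.0000; -35.2500 13.0000]
K = S⁻¹·BᵀPA = [0.2384 1.6530; -0.6673 0.8792]
A−BK = [0.0222 0.0128; 0.0923 -0.1363]
AᵀP(A−BK) = [0.7205 -0.7222; -0.7222 2.6160]
P' = Q + AᵀP(A−BK) = [1.9705 -1.7222; -1.7222 6.6160]
tr(P') = 8.5865

8.5865


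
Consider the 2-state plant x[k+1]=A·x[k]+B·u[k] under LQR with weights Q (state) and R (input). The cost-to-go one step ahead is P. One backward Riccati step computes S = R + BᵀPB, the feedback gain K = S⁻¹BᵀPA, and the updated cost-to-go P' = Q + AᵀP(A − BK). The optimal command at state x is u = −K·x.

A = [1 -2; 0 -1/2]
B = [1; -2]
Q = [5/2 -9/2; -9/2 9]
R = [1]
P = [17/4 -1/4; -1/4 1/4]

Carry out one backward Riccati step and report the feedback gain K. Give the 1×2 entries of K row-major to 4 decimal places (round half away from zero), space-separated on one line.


0.6552 -1.2586

BᵀP = [4.7500 -0.7500]
S = R + BᵀPB = [1] + [6.2500] = [7.2500]
BᵀPA = [4.7500 -9.1250]
K = S⁻¹·BᵀPA = [0.6552 -1.2586]
A−BK = [0.3448 -0.7414; 1.3103 -3.0172]
AᵀP(A−BK) = [1.1379 -2.3966; -2.3966 5.0776]
P' = Q + AᵀP(A−BK) = [3.6379 -6.8966; -6.8966 14.0776]
tr(P') = 17.7155


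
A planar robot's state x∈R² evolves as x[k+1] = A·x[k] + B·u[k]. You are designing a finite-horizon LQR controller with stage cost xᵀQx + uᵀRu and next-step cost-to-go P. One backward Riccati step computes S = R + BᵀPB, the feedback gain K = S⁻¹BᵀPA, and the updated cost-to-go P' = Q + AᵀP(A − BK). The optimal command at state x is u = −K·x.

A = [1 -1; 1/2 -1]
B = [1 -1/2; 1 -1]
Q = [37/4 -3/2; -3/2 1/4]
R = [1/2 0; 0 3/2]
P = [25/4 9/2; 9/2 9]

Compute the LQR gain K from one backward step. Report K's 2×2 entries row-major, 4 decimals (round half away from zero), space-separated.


0.7408 -0.8457 0.0443 0.1759

BᵀP = [10.7500 13.5000; -7.6250 -11.2500]
S = R + BᵀPB = [1/2 0; 0 3/2] + [24.2500 -18.8750; -18.8750 15.0625] = [24.7500 -18.8750; -18.8750 16.5625]
BᵀPA = [17.5000 -24.2500; -13.2500 18.8750]
K = S⁻¹·BᵀPA = [0.7408 -0.8457; 0.0443 0.1759]
A−BK = [0.2813 -0.0664; -0.1966 0.0215]
AᵀP(A−BK) = [0.6220 -0.3704; -0.3704 0.4228]
P' = Q + AᵀP(A−BK) = [9.8720 -1.8704; -1.8704 0.6728]
tr(P') = 10.5448


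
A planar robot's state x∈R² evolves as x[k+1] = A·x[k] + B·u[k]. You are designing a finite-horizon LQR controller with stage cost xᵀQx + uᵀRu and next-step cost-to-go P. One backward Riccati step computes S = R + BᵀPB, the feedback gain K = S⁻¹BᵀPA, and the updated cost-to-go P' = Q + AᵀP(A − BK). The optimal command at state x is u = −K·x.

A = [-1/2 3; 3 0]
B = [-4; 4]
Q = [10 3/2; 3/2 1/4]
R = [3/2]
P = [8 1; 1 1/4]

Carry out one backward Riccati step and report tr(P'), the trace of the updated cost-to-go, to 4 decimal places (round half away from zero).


BᵀP = [-28.0000 -3.0000]
S = R + BᵀPB = [3/2] + [100.0000] = [101.5000]
BᵀPA = [5.0000 -84.0000]
K = S⁻¹·BᵀPA = [0.0493 -0.8276]
A−BK = [-0.3030 -0.3103; 2.8030 3.3103]
AᵀP(A−BK) = [1.0037 1.1379; 1.1379 2.4828]
P' = Q + AᵀP(A−BK) = [11.0037 2.6379; 2.6379 2.7328]
tr(P') = 13.7365

13.7365


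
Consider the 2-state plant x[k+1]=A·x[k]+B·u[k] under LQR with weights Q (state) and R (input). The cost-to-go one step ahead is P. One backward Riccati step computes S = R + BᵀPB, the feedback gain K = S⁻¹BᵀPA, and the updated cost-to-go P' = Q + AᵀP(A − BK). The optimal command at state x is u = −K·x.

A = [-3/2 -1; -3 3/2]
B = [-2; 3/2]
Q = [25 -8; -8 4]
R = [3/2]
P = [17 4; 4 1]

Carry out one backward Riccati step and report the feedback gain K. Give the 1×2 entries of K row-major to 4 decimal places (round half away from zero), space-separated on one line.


1.2880 0.3822

BᵀP = [-28.0000 -6.5000]
S = R + BᵀPB = [3/2] + [46.2500] = [47.7500]
BᵀPA = [61.5000 18.2500]
K = S⁻¹·BᵀPA = [1.2880 0.3822]
A−BK = [1.0759 -0.2356; -4.9319 0.9267]
AᵀP(A−BK) = [4.0406 0.4948; 0.4948 0.2749]
P' = Q + AᵀP(A−BK) = [29.0406 -7.5052; -7.5052 4.2749]
tr(P') = 33.3154


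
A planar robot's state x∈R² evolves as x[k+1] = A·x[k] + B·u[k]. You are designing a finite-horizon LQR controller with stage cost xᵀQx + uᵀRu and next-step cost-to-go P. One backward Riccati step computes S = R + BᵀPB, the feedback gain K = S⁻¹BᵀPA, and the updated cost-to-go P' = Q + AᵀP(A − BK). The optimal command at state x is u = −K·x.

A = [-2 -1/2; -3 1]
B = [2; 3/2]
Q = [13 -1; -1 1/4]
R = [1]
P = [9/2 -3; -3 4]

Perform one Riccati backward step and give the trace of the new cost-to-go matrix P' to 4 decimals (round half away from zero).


30.7688

BᵀP = [4.5000 0.0000]
S = R + BᵀPB = [1] + [9.0000] = [10.0000]
BᵀPA = [-9.0000 -2.2500]
K = S⁻¹·BᵀPA = [-0.9000 -0.2250]
A−BK = [-0.2000 -0.0500; -1.6500 1.3375]
AᵀP(A−BK) = [9.9000 -8.0250; -8.0250 7.6188]
P' = Q + AᵀP(A−BK) = [22.9000 -9.0250; -9.0250 7.8688]
tr(P') = 30.7688


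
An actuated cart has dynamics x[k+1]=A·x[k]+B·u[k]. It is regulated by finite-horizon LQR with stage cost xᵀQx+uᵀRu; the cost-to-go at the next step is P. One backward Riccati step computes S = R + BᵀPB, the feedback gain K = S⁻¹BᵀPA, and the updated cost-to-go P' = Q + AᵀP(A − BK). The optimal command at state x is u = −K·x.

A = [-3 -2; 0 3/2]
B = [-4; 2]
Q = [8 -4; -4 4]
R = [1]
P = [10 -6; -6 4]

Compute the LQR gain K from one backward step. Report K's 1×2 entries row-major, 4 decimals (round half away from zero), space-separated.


0.5714 0.5568

BᵀP = [-52.0000 32.0000]
S = R + BᵀPB = [1] + [272.0000] = [273.0000]
BᵀPA = [156.0000 152.0000]
K = S⁻¹·BᵀPA = [0.5714 0.5568]
A−BK = [-0.7143 0.2271; -1.1429 0.3864]
AᵀP(A−BK) = [0.8571 0.1429; 0.1429 0.3700]
P' = Q + AᵀP(A−BK) = [8.8571 -3.8571; -3.8571 4.3700]
tr(P') = 13.2271


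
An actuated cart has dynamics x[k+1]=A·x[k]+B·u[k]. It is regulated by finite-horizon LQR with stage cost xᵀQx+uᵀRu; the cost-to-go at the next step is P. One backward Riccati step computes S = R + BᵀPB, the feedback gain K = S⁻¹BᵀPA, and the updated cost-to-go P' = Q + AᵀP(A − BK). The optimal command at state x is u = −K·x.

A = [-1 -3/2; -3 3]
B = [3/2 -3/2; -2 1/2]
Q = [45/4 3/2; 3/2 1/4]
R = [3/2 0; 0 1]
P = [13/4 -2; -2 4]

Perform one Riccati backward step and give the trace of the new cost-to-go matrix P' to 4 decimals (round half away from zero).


BᵀP = [8.8750 -11.0000; -5.8750 5.0000]
S = R + BᵀPB = [3/2 0; 0 1] + [35.3125 -18.8125; -18.8125 11.3125] = [36.8125 -18.8125; -18.8125 12.3125]
BᵀPA = [24.1250 -46.3125; -9.1250 23.8125]
K = S⁻¹·BᵀPA = [1.2620 -1.2306; 1.1872 0.0538]
A−BK = [-1.1123 0.4265; -1.0695 0.5120]
AᵀP(A−BK) = [7.6364 -3.9465; -3.9465 3.0406]
P' = Q + AᵀP(A−BK) = [18.8864 -2.4465; -2.4465 3.2906]
tr(P') = 22.1769

22.1769


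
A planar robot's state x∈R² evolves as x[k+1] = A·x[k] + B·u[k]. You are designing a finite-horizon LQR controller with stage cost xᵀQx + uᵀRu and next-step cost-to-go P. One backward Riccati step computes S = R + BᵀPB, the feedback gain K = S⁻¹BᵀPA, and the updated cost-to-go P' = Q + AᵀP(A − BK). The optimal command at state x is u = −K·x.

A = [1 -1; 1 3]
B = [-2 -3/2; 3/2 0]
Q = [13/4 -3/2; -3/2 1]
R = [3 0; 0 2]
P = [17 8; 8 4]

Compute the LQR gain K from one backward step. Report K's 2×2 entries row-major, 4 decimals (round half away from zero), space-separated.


-0.2538 0.1231 -0.7236 -0.3618

BᵀP = [-22.0000 -10.0000; -25.5000 -12.0000]
S = R + BᵀPB = [3 0; 0 2] + [29.0000 33.0000; 33.0000 38.2500] = [32.0000 33.0000; 33.0000 40.2500]
BᵀPA = [-32.0000 -8.0000; -37.5000 -10.5000]
K = S⁻¹·BᵀPA = [-0.2538 0.1231; -0.7236 -0.3618]
A−BK = [-0.5930 -1.2965; 1.3807 2.8153]
AᵀP(A−BK) = [1.7437 1.3719; 1.3719 2.1859]
P' = Q + AᵀP(A−BK) = [4.9937 -0.1281; -0.1281 3.1859]
tr(P') = 8.1796


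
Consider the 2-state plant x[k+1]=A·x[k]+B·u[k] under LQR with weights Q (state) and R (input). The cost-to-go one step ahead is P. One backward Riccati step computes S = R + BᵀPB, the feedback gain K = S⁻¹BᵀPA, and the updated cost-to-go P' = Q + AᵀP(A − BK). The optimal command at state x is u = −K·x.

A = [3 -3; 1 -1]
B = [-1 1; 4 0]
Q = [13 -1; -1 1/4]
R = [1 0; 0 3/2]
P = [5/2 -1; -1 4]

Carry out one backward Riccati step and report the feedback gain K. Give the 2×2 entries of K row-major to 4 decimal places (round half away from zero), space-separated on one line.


0.1242 -0.1242 1.8268 -1.8268

BᵀP = [-6.5000 17.0000; 2.5000 -1.0000]
S = R + BᵀPB = [1 0; 0 3/2] + [74.5000 -6.5000; -6.5000 2.5000] = [75.5000 -6.5000; -6.5000 4.0000]
BᵀPA = [-2.5000 2.5000; 6.5000 -6.5000]
K = S⁻¹·BᵀPA = [0.1242 -0.1242; 1.8268 -1.8268]
A−BK = [1.2974 -1.2974; 0.5034 -0.5034]
AᵀP(A−BK) = [8.9365 -8.9365; -8.9365 8.9365]
P' = Q + AᵀP(A−BK) = [21.9365 -9.9365; -9.9365 9.1865]
tr(P') = 31.1230


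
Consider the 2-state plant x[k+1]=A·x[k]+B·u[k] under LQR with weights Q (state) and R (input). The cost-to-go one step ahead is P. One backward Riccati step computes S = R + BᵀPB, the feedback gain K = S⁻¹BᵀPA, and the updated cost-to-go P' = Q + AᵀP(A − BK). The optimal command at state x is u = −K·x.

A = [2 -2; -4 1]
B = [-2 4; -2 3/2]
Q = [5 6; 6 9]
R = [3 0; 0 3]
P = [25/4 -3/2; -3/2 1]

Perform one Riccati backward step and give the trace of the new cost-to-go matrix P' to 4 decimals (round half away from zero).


BᵀP = [-9.5000 1.0000; 22.7500 -4.5000]
S = R + BᵀPB = [3 0; 0 3] + [17.0000 -36.5000; -36.5000 84.2500] = [20.0000 -36.5000; -36.5000 87.2500]
BᵀPA = [-23.0000 20.0000; 63.5000 -50.0000]
K = S⁻¹·BᵀPA = [0.7535 -0.1938; 1.0430 -0.6541]
A−BK = [-0.6651 0.2290; -4.0575 1.5936]
AᵀP(A−BK) = [16.0993 -6.9194; -6.9194 3.1690]
P' = Q + AᵀP(A−BK) = [21.0993 -0.9194; -0.9194 12.1690]
tr(P') = 33.2683

33.2683


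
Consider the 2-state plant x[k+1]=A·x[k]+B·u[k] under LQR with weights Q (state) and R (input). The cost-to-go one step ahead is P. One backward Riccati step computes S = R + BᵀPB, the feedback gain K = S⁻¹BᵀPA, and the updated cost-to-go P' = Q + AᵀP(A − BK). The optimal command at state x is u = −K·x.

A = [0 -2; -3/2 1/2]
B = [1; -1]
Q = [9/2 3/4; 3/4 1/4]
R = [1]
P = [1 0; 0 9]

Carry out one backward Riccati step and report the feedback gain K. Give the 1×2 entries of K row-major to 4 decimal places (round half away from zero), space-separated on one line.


1.2273 -0.5909

BᵀP = [1.0000 -9.0000]
S = R + BᵀPB = [1] + [10.0000] = [11.0000]
BᵀPA = [13.5000 -6.5000]
K = S⁻¹·BᵀPA = [1.2273 -0.5909]
A−BK = [-1.2273 -1.4091; -0.2727 -0.0909]
AᵀP(A−BK) = [3.6818 1.2273; 1.2273 2.4091]
P' = Q + AᵀP(A−BK) = [8.1818 1.9773; 1.9773 2.6591]
tr(P') = 10.8409


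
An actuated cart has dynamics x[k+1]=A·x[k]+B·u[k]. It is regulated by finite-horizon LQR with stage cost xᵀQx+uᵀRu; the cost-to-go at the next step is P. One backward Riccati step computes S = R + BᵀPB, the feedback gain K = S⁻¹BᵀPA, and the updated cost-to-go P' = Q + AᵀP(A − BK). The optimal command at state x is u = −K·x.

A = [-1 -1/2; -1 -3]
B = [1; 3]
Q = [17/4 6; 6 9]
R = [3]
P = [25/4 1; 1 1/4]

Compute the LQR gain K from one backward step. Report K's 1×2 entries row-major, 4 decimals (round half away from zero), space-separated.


BᵀP = [9.2500 1.7500]
S = R + BᵀPB = [3] + [14.5000] = [17.5000]
BᵀPA = [-11.0000 -9.8750]
K = S⁻¹·BᵀPA = [-0.6286 -0.5643]
A−BK = [-0.3714 0.0643; 0.8857 -1.3071]
AᵀP(A−BK) = [1.5857 1.1679; 1.1679 1.2402]
P' = Q + AᵀP(A−BK) = [5.8357 7.1679; 7.1679 10.2402]
tr(P') = 16.0759

-0.6286 -0.5643


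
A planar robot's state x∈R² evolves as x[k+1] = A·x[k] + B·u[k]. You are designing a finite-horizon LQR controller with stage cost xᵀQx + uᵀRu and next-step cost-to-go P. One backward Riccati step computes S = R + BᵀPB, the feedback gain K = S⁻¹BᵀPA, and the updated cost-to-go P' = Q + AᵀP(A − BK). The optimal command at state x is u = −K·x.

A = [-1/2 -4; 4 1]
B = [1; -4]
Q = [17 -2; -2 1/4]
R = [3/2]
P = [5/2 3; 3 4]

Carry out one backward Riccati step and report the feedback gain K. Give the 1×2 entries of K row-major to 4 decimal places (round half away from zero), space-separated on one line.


-1.0739 0.5682

BᵀP = [-9.5000 -13.0000]
S = R + BᵀPB = [3/2] + [42.5000] = [44.0000]
BᵀPA = [-47.2500 25.0000]
K = S⁻¹·BᵀPA = [-1.0739 0.5682]
A−BK = [0.5739 -4.5682; -0.2955 3.2727]
AᵀP(A−BK) = [1.8849 -1.6534; -1.6534 5.7955]
P' = Q + AᵀP(A−BK) = [18.8849 -3.6534; -3.6534 6.0455]
tr(P') = 24.9304


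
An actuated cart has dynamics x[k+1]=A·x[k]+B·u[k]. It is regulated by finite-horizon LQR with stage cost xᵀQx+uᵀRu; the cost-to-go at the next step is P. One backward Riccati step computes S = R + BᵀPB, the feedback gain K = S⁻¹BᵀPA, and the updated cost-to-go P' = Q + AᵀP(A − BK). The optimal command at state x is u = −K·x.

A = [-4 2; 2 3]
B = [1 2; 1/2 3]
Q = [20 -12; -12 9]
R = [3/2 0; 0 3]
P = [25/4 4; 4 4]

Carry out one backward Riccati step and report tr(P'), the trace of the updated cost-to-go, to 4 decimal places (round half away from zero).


48.8549

BᵀP = [8.2500 6.0000; 24.5000 20.0000]
S = R + BᵀPB = [3/2 0; 0 3] + [11.2500 34.5000; 34.5000 109.0000] = [12.7500 34.5000; 34.5000 112.0000]
BᵀPA = [-21.0000 34.5000; -58.0000 109.0000]
K = S⁻¹·BᵀPA = [-1.4763 0.4353; -0.0631 0.8391]
A−BK = [-2.3975 -0.1136; 2.9274 0.2650]
AᵀP(A−BK) = [17.3375 -0.1893; -0.1893 2.5174]
P' = Q + AᵀP(A−BK) = [37.3375 -12.1893; -12.1893 11.5174]
tr(P') = 48.8549


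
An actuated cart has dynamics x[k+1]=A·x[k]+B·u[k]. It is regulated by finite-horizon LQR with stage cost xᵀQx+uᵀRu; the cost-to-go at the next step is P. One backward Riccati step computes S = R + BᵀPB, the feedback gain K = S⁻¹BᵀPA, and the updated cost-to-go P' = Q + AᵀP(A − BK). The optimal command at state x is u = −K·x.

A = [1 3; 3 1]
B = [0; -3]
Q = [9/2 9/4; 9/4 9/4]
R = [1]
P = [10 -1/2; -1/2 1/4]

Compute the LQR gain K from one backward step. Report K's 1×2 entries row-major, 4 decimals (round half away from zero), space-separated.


BᵀP = [1.5000 -0.7500]
S = R + BᵀPB = [1] + [2.2500] = [3.2500]
BᵀPA = [-0.7500 3.7500]
K = S⁻¹·BᵀPA = [-0.2308 1.1538]
A−BK = [1.0000 3.0000; 2.3077 4.4615]
AᵀP(A−BK) = [9.0769 26.6154; 26.6154 82.9231]
P' = Q + AᵀP(A−BK) = [13.5769 28.8654; 28.8654 85.1731]
tr(P') = 98.7500

-0.2308 1.1538


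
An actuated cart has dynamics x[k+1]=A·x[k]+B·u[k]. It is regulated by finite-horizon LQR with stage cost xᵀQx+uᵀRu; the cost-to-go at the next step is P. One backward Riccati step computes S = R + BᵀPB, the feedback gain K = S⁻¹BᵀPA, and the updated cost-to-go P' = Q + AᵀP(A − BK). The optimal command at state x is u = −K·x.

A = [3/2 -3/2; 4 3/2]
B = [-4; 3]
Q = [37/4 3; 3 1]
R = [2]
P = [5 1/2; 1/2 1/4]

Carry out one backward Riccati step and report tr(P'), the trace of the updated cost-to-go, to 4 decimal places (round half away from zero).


16.9507

BᵀP = [-18.5000 -1.2500]
S = R + BᵀPB = [2] + [70.2500] = [72.2500]
BᵀPA = [-32.7500 25.8750]
K = S⁻¹·BᵀPA = [-0.4533 0.3581]
A−BK = [-0.3131 -0.0675; 5.3599 0.4256]
AᵀP(A−BK) = [6.4048 0.1038; 0.1038 0.2958]
P' = Q + AᵀP(A−BK) = [15.6548 3.1038; 3.1038 1.2958]
tr(P') = 16.9507


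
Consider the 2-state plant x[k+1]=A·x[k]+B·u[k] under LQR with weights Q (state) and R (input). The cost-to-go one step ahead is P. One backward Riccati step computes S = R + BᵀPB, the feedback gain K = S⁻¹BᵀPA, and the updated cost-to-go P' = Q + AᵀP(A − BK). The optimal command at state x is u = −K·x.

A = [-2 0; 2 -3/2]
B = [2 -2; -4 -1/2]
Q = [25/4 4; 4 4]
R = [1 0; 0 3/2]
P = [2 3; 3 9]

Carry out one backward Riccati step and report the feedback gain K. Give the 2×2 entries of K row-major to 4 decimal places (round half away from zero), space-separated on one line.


-0.5217 0.3439 0.3478 0.2866

BᵀP = [-8.0000 -30.0000; -5.5000 -10.5000]
S = R + BᵀPB = [1 0; 0 3/2] + [104.0000 31.0000; 31.0000 16.2500] = [105.0000 31.0000; 31.0000 17.7500]
BᵀPA = [-44.0000 45.0000; -10.0000 15.7500]
K = S⁻¹·BᵀPA = [-0.5217 0.3439; 0.3478 0.2866]
A−BK = [-0.2609 -0.1146; 0.0870 0.0191]
AᵀP(A−BK) = [0.5217 0.0000; 0.0000 0.2580]
P' = Q + AᵀP(A−BK) = [6.7717 4.0000; 4.0000 4.2580]
tr(P') = 11.0297


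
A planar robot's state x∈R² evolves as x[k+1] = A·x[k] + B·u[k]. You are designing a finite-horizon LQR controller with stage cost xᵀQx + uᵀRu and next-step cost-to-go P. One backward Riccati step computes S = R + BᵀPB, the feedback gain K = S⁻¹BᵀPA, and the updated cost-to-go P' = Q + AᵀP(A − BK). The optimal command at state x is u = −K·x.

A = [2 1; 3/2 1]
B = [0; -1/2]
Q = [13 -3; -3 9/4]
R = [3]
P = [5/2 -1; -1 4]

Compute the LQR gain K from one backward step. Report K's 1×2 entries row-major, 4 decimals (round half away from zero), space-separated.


-0.5000 -0.3750

BᵀP = [0.5000 -2.0000]
S = R + BᵀPB = [3] + [1.0000] = [4.0000]
BᵀPA = [-2.0000 -1.5000]
K = S⁻¹·BᵀPA = [-0.5000 -0.3750]
A−BK = [2.0000 1.0000; 1.2500 0.8125]
AᵀP(A−BK) = [12.0000 6.7500; 6.7500 3.9375]
P' = Q + AᵀP(A−BK) = [25.0000 3.7500; 3.7500 6.1875]
tr(P') = 31.1875


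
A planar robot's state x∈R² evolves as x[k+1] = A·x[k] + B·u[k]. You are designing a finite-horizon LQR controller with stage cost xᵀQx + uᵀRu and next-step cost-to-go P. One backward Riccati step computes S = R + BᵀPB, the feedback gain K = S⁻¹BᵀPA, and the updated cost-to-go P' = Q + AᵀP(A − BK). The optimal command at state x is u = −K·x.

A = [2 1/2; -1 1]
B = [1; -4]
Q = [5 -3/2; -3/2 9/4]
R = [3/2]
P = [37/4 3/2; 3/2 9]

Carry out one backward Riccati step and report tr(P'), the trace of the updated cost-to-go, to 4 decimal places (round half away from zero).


40.7156

BᵀP = [3.2500 -34.5000]
S = R + BᵀPB = [3/2] + [141.2500] = [142.7500]
BᵀPA = [41.0000 -32.8750]
K = S⁻¹·BᵀPA = [0.2872 -0.2303]
A−BK = [1.7128 0.7303; 0.1489 0.0788]
AᵀP(A−BK) = [28.2242 11.9422; 11.9422 5.2415]
P' = Q + AᵀP(A−BK) = [33.2242 10.4422; 10.4422 7.4915]
tr(P') = 40.7156


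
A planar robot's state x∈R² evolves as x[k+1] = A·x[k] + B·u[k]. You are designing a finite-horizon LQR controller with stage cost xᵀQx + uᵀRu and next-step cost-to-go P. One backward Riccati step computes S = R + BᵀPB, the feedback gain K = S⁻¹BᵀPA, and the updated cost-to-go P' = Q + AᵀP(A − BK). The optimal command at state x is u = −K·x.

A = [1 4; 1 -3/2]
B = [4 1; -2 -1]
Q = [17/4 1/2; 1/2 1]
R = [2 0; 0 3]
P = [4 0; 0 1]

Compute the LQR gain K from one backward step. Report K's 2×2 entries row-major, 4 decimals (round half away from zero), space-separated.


BᵀP = [16.0000 -2.0000; 4.0000 -1.0000]
S = R + BᵀPB = [2 0; 0 3] + [68.0000 18.0000; 18.0000 5.0000] = [70.0000 18.0000; 18.0000 8.0000]
BᵀPA = [14.0000 67.0000; 3.0000 17.5000]
K = S⁻¹·BᵀPA = [0.2458 0.9364; -0.1780 0.0805]
A−BK = [0.1949 0.1737; 1.3136 0.4534]
AᵀP(A−BK) = [2.0932 1.1483; 1.1483 2.0996]
P' = Q + AᵀP(A−BK) = [6.3432 1.6483; 1.6483 3.0996]
tr(P') = 9.4428

0.2458 0.9364 -0.1780 0.0805


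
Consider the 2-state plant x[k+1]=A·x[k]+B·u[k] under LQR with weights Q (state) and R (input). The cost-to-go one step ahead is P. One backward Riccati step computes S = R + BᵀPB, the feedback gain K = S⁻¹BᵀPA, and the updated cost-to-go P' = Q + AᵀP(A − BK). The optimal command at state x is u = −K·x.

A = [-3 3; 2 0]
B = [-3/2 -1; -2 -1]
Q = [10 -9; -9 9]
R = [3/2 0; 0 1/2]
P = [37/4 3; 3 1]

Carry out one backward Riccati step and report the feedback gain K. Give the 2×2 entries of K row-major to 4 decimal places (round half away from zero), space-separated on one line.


BᵀP = [-19.8750 -6.5000; -12.2500 -4.0000]
S = R + BᵀPB = [3/2 0; 0 1/2] + [42.8125 26.3750; 26.3750 16.2500] = [44.3125 26.3750; 26.3750 16.7500]
BᵀPA = [46.6250 -59.6250; 28.7500 -36.7500]
K = S⁻¹·BᵀPA = [0.4869 -0.6318; 0.9497 -1.1992]
A−BK = [-1.3199 0.8531; 3.9235 -2.4628]
AᵀP(A−BK) = [1.2435 -1.3159; -1.3159 1.5091]
P' = Q + AᵀP(A−BK) = [11.2435 -10.3159; -10.3159 10.5091]
tr(P') = 21.7525

0.4869 -0.6318 0.9497 -1.1992


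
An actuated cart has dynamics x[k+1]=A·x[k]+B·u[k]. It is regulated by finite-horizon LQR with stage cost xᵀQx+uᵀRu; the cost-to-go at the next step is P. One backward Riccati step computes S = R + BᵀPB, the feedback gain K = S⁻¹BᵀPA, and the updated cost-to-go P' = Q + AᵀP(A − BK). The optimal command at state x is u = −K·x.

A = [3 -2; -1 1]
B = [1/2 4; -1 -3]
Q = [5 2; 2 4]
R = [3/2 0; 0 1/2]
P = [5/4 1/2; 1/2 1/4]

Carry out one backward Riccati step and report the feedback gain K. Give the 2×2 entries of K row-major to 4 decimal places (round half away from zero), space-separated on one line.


-0.0359 0.0113 0.8621 -0.5354

BᵀP = [0.1250 0.0000; 3.5000 1.2500]
S = R + BᵀPB = [3/2 0; 0 1/2] + [0.0625 0.5000; 0.5000 10.2500] = [1.5625 0.5000; 0.5000 10.7500]
BᵀPA = [0.3750 -0.2500; 9.2500 -5.7500]
K = S⁻¹·BᵀPA = [-0.0359 0.0113; 0.8621 -0.5354]
A−BK = [-0.4306 0.1360; 1.5505 -0.5949]
AᵀP(A−BK) = [0.5387 -0.3017; -0.3017 0.1742]
P' = Q + AᵀP(A−BK) = [5.5387 1.6983; 1.6983 4.1742]
tr(P') = 9.7129


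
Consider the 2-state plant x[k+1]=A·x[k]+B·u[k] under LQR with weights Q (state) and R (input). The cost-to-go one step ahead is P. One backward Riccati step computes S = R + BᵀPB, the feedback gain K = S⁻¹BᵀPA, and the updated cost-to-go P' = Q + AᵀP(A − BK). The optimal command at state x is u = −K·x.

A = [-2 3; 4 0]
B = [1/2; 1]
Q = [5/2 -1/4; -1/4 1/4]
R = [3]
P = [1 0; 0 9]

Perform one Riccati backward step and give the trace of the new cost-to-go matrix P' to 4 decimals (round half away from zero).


BᵀP = [0.5000 9.0000]
S = R + BᵀPB = [3] + [9.2500] = [12.2500]
BᵀPA = [35.0000 1.5000]
K = S⁻¹·BᵀPA = [2.8571 0.1224]
A−BK = [-3.4286 2.9388; 1.1429 -0.1224]
AᵀP(A−BK) = [48.0000 -10.2857; -10.2857 8.8163]
P' = Q + AᵀP(A−BK) = [50.5000 -10.5357; -10.5357 9.0663]
tr(P') = 59.5663

59.5663


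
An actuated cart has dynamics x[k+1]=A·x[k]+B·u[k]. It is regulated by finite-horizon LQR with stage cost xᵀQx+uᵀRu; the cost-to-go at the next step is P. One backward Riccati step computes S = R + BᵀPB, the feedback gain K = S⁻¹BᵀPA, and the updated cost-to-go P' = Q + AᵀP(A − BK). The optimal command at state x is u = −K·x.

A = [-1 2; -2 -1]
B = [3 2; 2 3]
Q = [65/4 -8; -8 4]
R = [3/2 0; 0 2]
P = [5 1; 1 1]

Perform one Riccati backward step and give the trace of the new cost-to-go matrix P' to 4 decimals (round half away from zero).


23.7404

BᵀP = [17.0000 5.0000; 13.0000 5.0000]
S = R + BᵀPB = [3/2 0; 0 2] + [61.0000 49.0000; 49.0000 41.0000] = [62.5000 49.0000; 49.0000 43.0000]
BᵀPA = [-27.0000 29.0000; -23.0000 21.0000]
K = S⁻¹·BᵀPA = [-0.1187 0.7609; -0.3997 -0.3787]
A−BK = [0.1553 0.4747; -0.5637 -1.3857]
AᵀP(A−BK) = [0.6038 0.8342; 0.8342 2.8866]
P' = Q + AᵀP(A−BK) = [16.8538 -7.1658; -7.1658 6.8866]
tr(P') = 23.7404


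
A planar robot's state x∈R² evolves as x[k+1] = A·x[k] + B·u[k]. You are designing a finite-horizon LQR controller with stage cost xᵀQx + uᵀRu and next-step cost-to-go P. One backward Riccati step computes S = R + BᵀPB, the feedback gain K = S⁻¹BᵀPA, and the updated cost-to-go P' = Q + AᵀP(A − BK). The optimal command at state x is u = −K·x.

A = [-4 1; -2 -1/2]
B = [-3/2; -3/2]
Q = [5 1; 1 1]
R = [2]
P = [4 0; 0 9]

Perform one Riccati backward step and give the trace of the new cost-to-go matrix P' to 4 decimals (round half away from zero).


29.0000

BᵀP = [-6.0000 -13.5000]
S = R + BᵀPB = [2] + [29.2500] = [31.2500]
BᵀPA = [51.0000 0.7500]
K = S⁻¹·BᵀPA = [1.6320 0.0240]
A−BK = [-1.5520 1.0360; 0.4480 -0.4640]
AᵀP(A−BK) = [16.7680 -8.2240; -8.2240 6.2320]
P' = Q + AᵀP(A−BK) = [21.7680 -7.2240; -7.2240 7.2320]
tr(P') = 29.0000
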